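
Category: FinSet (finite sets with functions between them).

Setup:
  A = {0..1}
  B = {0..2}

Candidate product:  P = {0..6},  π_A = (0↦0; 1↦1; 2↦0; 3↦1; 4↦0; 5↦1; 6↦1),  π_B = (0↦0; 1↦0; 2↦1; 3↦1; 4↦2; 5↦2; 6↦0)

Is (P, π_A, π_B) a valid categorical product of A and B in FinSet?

|A|·|B| = 2·3 = 6;  |P| = 7
  → cardinalities differ; no bijection possible.

Answer: NOT A VALID PRODUCT — |P|=7 ≠ |A|·|B|=6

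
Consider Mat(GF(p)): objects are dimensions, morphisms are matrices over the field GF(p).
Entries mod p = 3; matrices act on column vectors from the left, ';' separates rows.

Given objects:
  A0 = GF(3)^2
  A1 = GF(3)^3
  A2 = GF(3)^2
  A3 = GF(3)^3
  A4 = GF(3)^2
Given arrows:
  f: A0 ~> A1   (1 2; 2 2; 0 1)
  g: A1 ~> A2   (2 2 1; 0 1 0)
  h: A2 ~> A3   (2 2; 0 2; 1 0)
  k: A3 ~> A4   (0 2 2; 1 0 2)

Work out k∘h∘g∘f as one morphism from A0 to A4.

  e0=[1,0] f~>[1,2,0] g~>[0,2] h~>[1,1,0] k~>[2,1]
  e1=[0,1] f~>[2,2,1] g~>[0,2] h~>[1,1,0] k~>[2,1]
⟦path⟧: (2 2; 1 1)

Answer: (2 2; 1 1)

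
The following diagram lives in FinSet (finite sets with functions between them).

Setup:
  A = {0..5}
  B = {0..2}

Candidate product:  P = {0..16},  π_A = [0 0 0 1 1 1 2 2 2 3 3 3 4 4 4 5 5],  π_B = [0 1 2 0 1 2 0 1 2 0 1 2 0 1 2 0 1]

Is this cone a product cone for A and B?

Answer: NOT A VALID PRODUCT — |P|=17 ≠ |A|·|B|=18

Trace:
|A|·|B| = 6·3 = 18;  |P| = 17
  → cardinalities differ; no bijection possible.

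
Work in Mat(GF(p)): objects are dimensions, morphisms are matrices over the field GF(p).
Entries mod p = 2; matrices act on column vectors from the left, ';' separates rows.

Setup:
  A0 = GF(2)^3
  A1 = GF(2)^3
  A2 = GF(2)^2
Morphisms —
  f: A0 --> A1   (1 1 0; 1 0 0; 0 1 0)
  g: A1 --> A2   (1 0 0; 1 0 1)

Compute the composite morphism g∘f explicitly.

Answer: (1 1 0; 1 0 0)

Work:
  e0=(1,0,0) f-->(1,1,0) g-->(1,1)
  e1=(0,1,0) f-->(1,0,1) g-->(1,0)
  e2=(0,0,1) f-->(0,0,0) g-->(0,0)
⟦path⟧: (1 1 0; 1 0 0)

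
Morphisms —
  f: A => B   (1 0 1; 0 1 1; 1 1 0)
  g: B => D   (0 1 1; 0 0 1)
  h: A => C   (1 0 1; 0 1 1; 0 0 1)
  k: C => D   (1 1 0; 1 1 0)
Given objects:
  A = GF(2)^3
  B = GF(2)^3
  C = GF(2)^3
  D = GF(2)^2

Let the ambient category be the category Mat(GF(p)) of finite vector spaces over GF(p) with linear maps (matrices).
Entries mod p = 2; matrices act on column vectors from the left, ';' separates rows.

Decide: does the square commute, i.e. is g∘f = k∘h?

Answer: DOES NOT COMMUTE

Trace:
Along f;g (path 1):
  e0=(1,0,0) f=>(1,0,1) g=>(1,1)
  e1=(0,1,0) f=>(0,1,1) g=>(0,1)
  e2=(0,0,1) f=>(1,1,0) g=>(1,0)
  composite₁ = (1 0 1; 1 1 0)
Along h;k (path 2):
  e0=(1,0,0) h=>(1,0,0) k=>(1,1)
  e1=(0,1,0) h=>(0,1,0) k=>(1,1)
  e2=(0,0,1) h=>(1,1,1) k=>(0,0)
  composite₂ = (1 1 0; 1 1 0)
Equal? distinct morphisms ✗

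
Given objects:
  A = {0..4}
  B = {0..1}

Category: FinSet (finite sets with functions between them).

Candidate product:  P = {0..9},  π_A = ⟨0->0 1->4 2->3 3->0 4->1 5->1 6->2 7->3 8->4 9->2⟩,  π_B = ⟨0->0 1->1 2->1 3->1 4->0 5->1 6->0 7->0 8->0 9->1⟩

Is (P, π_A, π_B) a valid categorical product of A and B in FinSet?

|A|·|B| = 5·2 = 10;  |P| = 10
Check the pairing map k ↦ (π_A(k), π_B(k)):
  0 -> (0,0)
  1 -> (4,1)
  2 -> (3,1)
  3 -> (0,1)
  4 -> (1,0)
  5 -> (1,1)
  6 -> (2,0)
  7 -> (3,0)
  8 -> (4,0)
  9 -> (2,1)
distinct pairs in image: 10 / 10 needed
  → bijection onto A×B; projections well-typed.

Answer: VALID PRODUCT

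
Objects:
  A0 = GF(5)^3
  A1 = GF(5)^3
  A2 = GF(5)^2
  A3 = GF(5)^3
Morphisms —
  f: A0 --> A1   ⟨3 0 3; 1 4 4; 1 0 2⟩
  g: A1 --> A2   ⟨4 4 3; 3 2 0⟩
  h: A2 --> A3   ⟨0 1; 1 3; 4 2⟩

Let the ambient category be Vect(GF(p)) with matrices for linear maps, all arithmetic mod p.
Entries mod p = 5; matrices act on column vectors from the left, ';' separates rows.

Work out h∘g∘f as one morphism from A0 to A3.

  e0=[1,0,0] f-->[3,1,1] g-->[4,1] h-->[1,2,3]
  e1=[0,1,0] f-->[0,4,0] g-->[1,3] h-->[3,0,0]
  e2=[0,0,1] f-->[3,4,2] g-->[4,2] h-->[2,0,0]
⟦path⟧: ⟨1 3 2; 2 0 0; 3 0 0⟩

Answer: ⟨1 3 2; 2 0 0; 3 0 0⟩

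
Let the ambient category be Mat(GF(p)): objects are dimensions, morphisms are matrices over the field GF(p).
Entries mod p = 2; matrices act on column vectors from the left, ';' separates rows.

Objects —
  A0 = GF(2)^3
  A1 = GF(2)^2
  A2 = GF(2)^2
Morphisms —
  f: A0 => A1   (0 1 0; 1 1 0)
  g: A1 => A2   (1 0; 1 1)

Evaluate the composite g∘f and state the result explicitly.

Answer: (0 1 0; 1 0 0)

Derivation:
  e0=[1,0,0] f=>[0,1] g=>[0,1]
  e1=[0,1,0] f=>[1,1] g=>[1,0]
  e2=[0,0,1] f=>[0,0] g=>[0,0]
⟦path⟧: (0 1 0; 1 0 0)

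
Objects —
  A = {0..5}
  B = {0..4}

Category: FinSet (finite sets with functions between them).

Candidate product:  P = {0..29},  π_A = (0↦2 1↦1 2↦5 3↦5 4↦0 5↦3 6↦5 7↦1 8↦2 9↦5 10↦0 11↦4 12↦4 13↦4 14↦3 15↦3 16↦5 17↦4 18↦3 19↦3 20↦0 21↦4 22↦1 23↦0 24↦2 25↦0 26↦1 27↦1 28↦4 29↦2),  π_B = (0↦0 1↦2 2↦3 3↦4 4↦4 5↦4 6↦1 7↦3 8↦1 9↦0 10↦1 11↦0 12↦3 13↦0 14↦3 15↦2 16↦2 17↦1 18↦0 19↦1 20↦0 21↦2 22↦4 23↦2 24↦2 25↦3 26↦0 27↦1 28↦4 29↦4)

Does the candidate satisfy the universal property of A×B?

|A|·|B| = 6·5 = 30;  |P| = 30
Check the pairing map k ↦ (π_A(k), π_B(k)):
  0 ↦ (2,0)
  1 ↦ (1,2)
  2 ↦ (5,3)
  3 ↦ (5,4)
  4 ↦ (0,4)
  5 ↦ (3,4)
  6 ↦ (5,1)
  7 ↦ (1,3)
  8 ↦ (2,1)
  9 ↦ (5,0)
  10 ↦ (0,1)
  11 ↦ (4,0)
  12 ↦ (4,3)
  13 ↦ (4,0)  ✗ repeats pair of k=11
  14 ↦ (3,3)
  15 ↦ (3,2)
  16 ↦ (5,2)
  17 ↦ (4,1)
  18 ↦ (3,0)
  19 ↦ (3,1)
  20 ↦ (0,0)
  21 ↦ (4,2)
  22 ↦ (1,4)
  23 ↦ (0,2)
  24 ↦ (2,2)
  25 ↦ (0,3)
  26 ↦ (1,0)
  27 ↦ (1,1)
  28 ↦ (4,4)
  29 ↦ (2,4)
distinct pairs in image: 29 / 30 needed
  → (4,0) hit at k=11 and k=13

Answer: NOT A VALID PRODUCT — duplicate pair at indices 11,13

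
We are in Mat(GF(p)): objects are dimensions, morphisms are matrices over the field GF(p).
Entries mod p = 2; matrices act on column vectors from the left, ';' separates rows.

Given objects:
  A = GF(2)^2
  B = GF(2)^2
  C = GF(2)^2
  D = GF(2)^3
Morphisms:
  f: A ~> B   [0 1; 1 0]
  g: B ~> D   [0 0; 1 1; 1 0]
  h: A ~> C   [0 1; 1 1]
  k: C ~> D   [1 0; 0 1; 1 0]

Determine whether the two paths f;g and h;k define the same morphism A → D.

Answer: DOES NOT COMMUTE

Derivation:
1) trace f;g:
  e0=[1,0] f~>[0,1] g~>[0,1,0]
  e1=[0,1] f~>[1,0] g~>[0,1,1]
  result₁ = [0 0; 1 1; 0 1]
2) trace h;k:
  e0=[1,0] h~>[0,1] k~>[0,1,0]
  e1=[0,1] h~>[1,1] k~>[1,1,1]
  result₂ = [0 1; 1 1; 0 1]
Equal? distinct morphisms ✗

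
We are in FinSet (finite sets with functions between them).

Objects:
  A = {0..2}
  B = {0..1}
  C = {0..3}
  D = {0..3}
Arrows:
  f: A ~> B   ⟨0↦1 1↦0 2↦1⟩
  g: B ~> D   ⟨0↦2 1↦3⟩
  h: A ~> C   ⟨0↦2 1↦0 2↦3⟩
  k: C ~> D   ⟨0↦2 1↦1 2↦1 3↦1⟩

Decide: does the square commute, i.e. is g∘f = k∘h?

Path 1 = f;g:
  0 f~>1 g~>3
  1 f~>0 g~>2
  2 f~>1 g~>3
  result₁ = ⟨0↦3 1↦2 2↦3⟩
Path 2 = h;k:
  0 h~>2 k~>1
  1 h~>0 k~>2
  2 h~>3 k~>1
  result₂ = ⟨0↦1 1↦2 2↦1⟩
Equal? differ; not commutative

Answer: DOES NOT COMMUTE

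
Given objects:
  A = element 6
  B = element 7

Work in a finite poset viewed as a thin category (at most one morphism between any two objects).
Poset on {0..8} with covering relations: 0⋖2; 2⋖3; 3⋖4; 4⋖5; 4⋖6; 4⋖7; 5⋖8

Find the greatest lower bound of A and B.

Common predecessors of 6,7: {0,2,3,4}
  0 ≤ 4
  2 ≤ 4
  3 ≤ 4
  4 ≤ 4
glb = 4

Answer: A∧B = 4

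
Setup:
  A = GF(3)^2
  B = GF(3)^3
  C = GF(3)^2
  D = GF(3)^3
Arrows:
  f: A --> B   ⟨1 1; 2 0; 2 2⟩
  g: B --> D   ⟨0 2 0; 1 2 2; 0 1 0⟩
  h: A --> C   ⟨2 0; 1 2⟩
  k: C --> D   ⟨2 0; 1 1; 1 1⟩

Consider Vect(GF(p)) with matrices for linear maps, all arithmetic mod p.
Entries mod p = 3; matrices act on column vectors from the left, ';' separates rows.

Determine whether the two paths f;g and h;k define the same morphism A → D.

Path 1 = f;g:
  e0=[1,0] f-->[1,2,2] g-->[1,0,2]
  e1=[0,1] f-->[1,0,2] g-->[0,2,0]
  result₁ = ⟨1 0; 0 2; 2 0⟩
Path 2 = h;k:
  e0=[1,0] h-->[2,1] k-->[1,0,0]
  e1=[0,1] h-->[0,2] k-->[0,2,2]
  result₂ = ⟨1 0; 0 2; 0 2⟩
Equal? distinct morphisms ✗

Answer: DOES NOT COMMUTE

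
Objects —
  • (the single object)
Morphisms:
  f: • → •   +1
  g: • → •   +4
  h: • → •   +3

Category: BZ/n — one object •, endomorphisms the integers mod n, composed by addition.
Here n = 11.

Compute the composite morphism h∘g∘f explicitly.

  0 +1≡1 +4≡5 +3≡8  (mod 11)
⟦path⟧: +8

Answer: +8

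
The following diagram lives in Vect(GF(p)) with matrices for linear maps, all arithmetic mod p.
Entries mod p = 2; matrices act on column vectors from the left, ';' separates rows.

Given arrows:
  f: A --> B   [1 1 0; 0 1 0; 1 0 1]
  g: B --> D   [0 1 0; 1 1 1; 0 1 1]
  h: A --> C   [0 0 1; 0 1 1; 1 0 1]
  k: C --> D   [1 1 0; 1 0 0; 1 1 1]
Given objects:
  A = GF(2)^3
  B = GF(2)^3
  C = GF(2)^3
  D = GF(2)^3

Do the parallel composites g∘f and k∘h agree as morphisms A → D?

Answer: COMMUTES

Derivation:
1) trace f;g:
  e0=(1,0,0) f-->(1,0,1) g-->(0,0,1)
  e1=(0,1,0) f-->(1,1,0) g-->(1,0,1)
  e2=(0,0,1) f-->(0,0,1) g-->(0,1,1)
  composite₁ = [0 1 0; 0 0 1; 1 1 1]
2) trace h;k:
  e0=(1,0,0) h-->(0,0,1) k-->(0,0,1)
  e1=(0,1,0) h-->(0,1,0) k-->(1,0,1)
  e2=(0,0,1) h-->(1,1,1) k-->(0,1,1)
  composite₂ = [0 1 0; 0 0 1; 1 1 1]
Equal? YES — commutes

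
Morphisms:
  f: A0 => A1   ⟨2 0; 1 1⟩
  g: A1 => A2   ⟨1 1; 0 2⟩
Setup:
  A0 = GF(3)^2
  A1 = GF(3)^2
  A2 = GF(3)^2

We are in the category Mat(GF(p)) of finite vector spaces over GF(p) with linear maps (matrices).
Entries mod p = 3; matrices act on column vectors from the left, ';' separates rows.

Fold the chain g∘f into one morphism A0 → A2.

Answer: ⟨0 1; 2 2⟩

Work:
  e0=[1,0] f=>[2,1] g=>[0,2]
  e1=[0,1] f=>[0,1] g=>[1,2]
⟦path⟧: ⟨0 1; 2 2⟩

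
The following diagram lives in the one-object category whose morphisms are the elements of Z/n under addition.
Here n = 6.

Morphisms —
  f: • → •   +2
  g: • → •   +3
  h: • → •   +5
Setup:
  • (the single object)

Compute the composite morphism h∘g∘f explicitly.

Answer: +4

Trace:
  0 +2≡2 +3≡5 +5≡4  (mod 6)
⟦path⟧: +4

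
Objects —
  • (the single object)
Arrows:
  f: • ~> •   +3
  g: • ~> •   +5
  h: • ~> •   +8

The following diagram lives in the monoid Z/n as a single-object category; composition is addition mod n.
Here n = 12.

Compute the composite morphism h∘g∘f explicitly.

Answer: +4

Trace:
  0 +3≡3 +5≡8 +8≡4  (mod 12)
composite: +4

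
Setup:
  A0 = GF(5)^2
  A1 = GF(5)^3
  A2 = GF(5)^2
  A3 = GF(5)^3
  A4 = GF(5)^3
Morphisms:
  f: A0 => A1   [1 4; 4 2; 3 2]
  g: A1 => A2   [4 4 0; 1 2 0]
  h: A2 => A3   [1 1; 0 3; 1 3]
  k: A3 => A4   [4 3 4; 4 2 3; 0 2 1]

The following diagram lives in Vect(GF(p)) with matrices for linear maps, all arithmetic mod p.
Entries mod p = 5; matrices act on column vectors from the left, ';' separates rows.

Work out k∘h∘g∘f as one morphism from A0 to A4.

  e0=(1,0) f=>(1,4,3) g=>(0,4) h=>(4,2,2) k=>(0,1,1)
  e1=(0,1) f=>(4,2,2) g=>(4,3) h=>(2,4,3) k=>(2,0,1)
composite: [0 2; 1 0; 1 1]

Answer: [0 2; 1 0; 1 1]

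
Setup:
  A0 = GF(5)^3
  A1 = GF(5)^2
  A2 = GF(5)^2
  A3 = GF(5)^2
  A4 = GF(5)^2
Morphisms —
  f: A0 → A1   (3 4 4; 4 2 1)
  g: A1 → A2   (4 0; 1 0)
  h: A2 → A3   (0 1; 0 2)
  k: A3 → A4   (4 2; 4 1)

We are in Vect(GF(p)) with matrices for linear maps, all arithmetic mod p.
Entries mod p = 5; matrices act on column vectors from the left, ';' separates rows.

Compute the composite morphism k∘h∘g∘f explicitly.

  e0=[1,0,0] f→[3,4] g→[2,3] h→[3,1] k→[4,3]
  e1=[0,1,0] f→[4,2] g→[1,4] h→[4,3] k→[2,4]
  e2=[0,0,1] f→[4,1] g→[1,4] h→[4,3] k→[2,4]
composite: (4 2 2; 3 4 4)

Answer: (4 2 2; 3 4 4)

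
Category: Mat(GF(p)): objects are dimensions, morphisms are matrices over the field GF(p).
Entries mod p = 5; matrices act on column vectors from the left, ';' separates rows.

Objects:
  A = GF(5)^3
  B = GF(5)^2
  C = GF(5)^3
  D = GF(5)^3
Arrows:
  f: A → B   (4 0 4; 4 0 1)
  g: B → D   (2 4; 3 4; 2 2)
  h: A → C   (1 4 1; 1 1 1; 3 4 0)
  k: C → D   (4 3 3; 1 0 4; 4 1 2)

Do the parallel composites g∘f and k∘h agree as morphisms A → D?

Answer: DOES NOT COMMUTE

Work:
Path 1 = f;g:
  e0=[1,0,0] f→[4,4] g→[4,3,1]
  e1=[0,1,0] f→[0,0] g→[0,0,0]
  e2=[0,0,1] f→[4,1] g→[2,1,0]
  composite₁ = (4 0 2; 3 0 1; 1 0 0)
Path 2 = h;k:
  e0=[1,0,0] h→[1,1,3] k→[1,3,1]
  e1=[0,1,0] h→[4,1,4] k→[1,0,0]
  e2=[0,0,1] h→[1,1,0] k→[2,1,0]
  composite₂ = (1 1 2; 3 0 1; 1 0 0)
Equal? distinct morphisms ✗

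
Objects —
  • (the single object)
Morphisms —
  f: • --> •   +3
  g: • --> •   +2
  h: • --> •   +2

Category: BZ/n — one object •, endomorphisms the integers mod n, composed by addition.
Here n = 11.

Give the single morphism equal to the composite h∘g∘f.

  0 +3≡3 +2≡5 +2≡7  (mod 11)
⟦path⟧: +7

Answer: +7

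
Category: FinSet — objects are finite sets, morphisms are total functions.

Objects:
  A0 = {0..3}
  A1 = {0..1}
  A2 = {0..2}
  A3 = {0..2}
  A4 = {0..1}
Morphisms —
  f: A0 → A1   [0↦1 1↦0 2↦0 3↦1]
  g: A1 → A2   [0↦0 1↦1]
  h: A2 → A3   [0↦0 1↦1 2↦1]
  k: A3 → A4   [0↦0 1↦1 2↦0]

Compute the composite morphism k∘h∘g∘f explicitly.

Answer: [0↦1 1↦0 2↦0 3↦1]

Derivation:
  0 f→1 g→1 h→1 k→1
  1 f→0 g→0 h→0 k→0
  2 f→0 g→0 h→0 k→0
  3 f→1 g→1 h→1 k→1
⟦path⟧: [0↦1 1↦0 2↦0 3↦1]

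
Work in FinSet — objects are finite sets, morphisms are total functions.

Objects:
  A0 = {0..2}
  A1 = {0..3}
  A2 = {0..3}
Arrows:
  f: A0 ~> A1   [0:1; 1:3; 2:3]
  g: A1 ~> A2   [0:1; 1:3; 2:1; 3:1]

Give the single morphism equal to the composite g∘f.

  0 f~>1 g~>3
  1 f~>3 g~>1
  2 f~>3 g~>1
result: [0:3; 1:1; 2:1]

Answer: [0:3; 1:1; 2:1]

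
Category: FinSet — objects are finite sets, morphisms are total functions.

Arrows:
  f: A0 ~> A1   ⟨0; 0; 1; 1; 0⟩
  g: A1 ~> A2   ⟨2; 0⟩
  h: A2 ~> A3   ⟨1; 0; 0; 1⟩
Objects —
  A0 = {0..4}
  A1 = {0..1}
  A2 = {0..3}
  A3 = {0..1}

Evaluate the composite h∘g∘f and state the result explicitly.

Answer: ⟨0; 0; 1; 1; 0⟩

Work:
  0 f~>0 g~>2 h~>0
  1 f~>0 g~>2 h~>0
  2 f~>1 g~>0 h~>1
  3 f~>1 g~>0 h~>1
  4 f~>0 g~>2 h~>0
result: ⟨0; 0; 1; 1; 0⟩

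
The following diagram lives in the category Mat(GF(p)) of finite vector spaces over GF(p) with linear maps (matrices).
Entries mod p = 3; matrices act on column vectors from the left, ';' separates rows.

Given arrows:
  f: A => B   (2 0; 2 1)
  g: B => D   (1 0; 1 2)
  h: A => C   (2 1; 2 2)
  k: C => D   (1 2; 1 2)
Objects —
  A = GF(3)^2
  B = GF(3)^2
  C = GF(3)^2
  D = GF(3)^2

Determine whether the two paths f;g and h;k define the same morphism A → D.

Answer: DOES NOT COMMUTE

Trace:
Along f;g (path 1):
  e0=[1,0] f=>[2,2] g=>[2,0]
  e1=[0,1] f=>[0,1] g=>[0,2]
  ⟦path⟧₁ = (2 0; 0 2)
Along h;k (path 2):
  e0=[1,0] h=>[2,2] k=>[0,0]
  e1=[0,1] h=>[1,2] k=>[2,2]
  ⟦path⟧₂ = (0 2; 0 2)
Equal? NO — does not commute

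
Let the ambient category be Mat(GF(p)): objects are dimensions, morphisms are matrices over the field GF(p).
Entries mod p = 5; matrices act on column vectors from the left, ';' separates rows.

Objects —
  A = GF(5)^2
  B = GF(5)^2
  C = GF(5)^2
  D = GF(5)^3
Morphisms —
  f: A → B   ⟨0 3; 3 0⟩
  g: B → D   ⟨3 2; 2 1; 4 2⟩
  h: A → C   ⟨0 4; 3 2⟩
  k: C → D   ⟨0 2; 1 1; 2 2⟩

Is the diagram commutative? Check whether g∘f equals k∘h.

Answer: COMMUTES

Derivation:
1) trace f;g:
  e0=(1,0) f→(0,3) g→(1,3,1)
  e1=(0,1) f→(3,0) g→(4,1,2)
  result₁ = ⟨1 4; 3 1; 1 2⟩
2) trace h;k:
  e0=(1,0) h→(0,3) k→(1,3,1)
  e1=(0,1) h→(4,2) k→(4,1,2)
  result₂ = ⟨1 4; 3 1; 1 2⟩
Equal? YES — commutes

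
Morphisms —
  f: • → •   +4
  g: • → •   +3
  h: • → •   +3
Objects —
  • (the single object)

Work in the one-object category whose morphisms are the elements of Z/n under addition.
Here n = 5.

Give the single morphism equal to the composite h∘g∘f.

Answer: +0

Trace:
  0 +4≡4 +3≡2 +3≡0  (mod 5)
composite: +0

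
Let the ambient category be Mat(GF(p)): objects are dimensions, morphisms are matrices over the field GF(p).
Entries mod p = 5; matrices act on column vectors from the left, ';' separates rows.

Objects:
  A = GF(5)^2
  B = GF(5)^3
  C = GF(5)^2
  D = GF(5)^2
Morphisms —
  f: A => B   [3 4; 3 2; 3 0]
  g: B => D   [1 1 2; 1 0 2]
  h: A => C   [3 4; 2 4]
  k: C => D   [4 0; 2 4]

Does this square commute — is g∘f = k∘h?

Answer: COMMUTES

Work:
1) trace f;g:
  e0=[1,0] f=>[3,3,3] g=>[2,4]
  e1=[0,1] f=>[4,2,0] g=>[1,4]
  result₁ = [2 1; 4 4]
2) trace h;k:
  e0=[1,0] h=>[3,2] k=>[2,4]
  e1=[0,1] h=>[4,4] k=>[1,4]
  result₂ = [2 1; 4 4]
Equal? equal; square commutes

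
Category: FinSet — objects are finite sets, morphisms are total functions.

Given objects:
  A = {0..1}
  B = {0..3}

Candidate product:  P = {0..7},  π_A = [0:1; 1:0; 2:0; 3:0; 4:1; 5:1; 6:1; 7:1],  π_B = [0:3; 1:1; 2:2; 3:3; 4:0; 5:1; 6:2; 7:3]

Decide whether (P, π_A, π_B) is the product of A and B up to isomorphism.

Answer: NOT A VALID PRODUCT — duplicate pair at indices 7,0

Work:
|A|·|B| = 2·4 = 8;  |P| = 8
Check the pairing map k ↦ (π_A(k), π_B(k)):
  0 : (1,3)
  1 : (0,1)
  2 : (0,2)
  3 : (0,3)
  4 : (1,0)
  5 : (1,1)
  6 : (1,2)
  7 : (1,3)  ✗ repeats pair of k=0
distinct pairs in image: 7 / 8 needed
  → (1,3) hit at k=0 and k=7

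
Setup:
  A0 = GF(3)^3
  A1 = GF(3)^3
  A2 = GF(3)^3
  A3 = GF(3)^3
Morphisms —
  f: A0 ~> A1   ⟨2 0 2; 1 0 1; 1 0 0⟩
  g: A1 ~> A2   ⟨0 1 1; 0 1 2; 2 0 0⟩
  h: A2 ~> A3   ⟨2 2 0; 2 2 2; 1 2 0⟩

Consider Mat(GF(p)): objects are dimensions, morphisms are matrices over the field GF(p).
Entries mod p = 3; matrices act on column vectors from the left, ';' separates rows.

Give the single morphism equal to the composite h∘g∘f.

Answer: ⟨1 0 1; 0 0 0; 2 0 0⟩

Derivation:
  e0=⟨1,0,0⟩ f~>⟨2,1,1⟩ g~>⟨2,0,1⟩ h~>⟨1,0,2⟩
  e1=⟨0,1,0⟩ f~>⟨0,0,0⟩ g~>⟨0,0,0⟩ h~>⟨0,0,0⟩
  e2=⟨0,0,1⟩ f~>⟨2,1,0⟩ g~>⟨1,1,1⟩ h~>⟨1,0,0⟩
⟦path⟧: ⟨1 0 1; 0 0 0; 2 0 0⟩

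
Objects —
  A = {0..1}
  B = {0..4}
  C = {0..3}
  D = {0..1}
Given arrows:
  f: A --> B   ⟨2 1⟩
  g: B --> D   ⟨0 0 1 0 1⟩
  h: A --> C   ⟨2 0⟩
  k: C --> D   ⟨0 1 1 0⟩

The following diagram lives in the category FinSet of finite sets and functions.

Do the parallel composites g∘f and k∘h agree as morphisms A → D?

Answer: COMMUTES

Derivation:
Along f;g (path 1):
  0 f-->2 g-->1
  1 f-->1 g-->0
  ⟦path⟧₁ = ⟨1 0⟩
Along h;k (path 2):
  0 h-->2 k-->1
  1 h-->0 k-->0
  ⟦path⟧₂ = ⟨1 0⟩
Equal? YES — commutes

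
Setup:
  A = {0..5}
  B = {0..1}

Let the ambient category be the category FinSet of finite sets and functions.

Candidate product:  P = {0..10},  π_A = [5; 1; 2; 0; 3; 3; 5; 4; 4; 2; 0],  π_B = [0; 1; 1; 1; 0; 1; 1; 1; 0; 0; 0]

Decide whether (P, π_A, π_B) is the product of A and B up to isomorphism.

|A|·|B| = 6·2 = 12;  |P| = 11
  → cardinalities differ; no bijection possible.

Answer: NOT A VALID PRODUCT — |P|=11 ≠ |A|·|B|=12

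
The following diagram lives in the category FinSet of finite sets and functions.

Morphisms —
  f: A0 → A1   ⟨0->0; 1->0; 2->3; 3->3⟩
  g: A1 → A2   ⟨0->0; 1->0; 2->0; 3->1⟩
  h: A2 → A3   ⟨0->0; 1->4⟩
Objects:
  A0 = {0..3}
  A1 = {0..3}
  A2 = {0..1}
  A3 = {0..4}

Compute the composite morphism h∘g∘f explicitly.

Answer: ⟨0->0; 1->0; 2->4; 3->4⟩

Derivation:
  0 f→0 g→0 h→0
  1 f→0 g→0 h→0
  2 f→3 g→1 h→4
  3 f→3 g→1 h→4
result: ⟨0->0; 1->0; 2->4; 3->4⟩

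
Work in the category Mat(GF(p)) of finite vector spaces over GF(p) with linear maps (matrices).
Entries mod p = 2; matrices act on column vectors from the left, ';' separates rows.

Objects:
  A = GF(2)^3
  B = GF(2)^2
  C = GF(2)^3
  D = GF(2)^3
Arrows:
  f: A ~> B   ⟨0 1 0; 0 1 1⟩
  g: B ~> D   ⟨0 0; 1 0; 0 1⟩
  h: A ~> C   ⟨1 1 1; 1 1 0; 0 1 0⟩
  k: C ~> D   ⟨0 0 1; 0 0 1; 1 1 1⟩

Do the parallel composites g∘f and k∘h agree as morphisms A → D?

Answer: DOES NOT COMMUTE

Work:
Path 1 = f;g:
  e0=[1,0,0] f~>[0,0] g~>[0,0,0]
  e1=[0,1,0] f~>[1,1] g~>[0,1,1]
  e2=[0,0,1] f~>[0,1] g~>[0,0,1]
  composite₁ = ⟨0 0 0; 0 1 0; 0 1 1⟩
Path 2 = h;k:
  e0=[1,0,0] h~>[1,1,0] k~>[0,0,0]
  e1=[0,1,0] h~>[1,1,1] k~>[1,1,1]
  e2=[0,0,1] h~>[1,0,0] k~>[0,0,1]
  composite₂ = ⟨0 1 0; 0 1 0; 0 1 1⟩
Equal? differ; not commutative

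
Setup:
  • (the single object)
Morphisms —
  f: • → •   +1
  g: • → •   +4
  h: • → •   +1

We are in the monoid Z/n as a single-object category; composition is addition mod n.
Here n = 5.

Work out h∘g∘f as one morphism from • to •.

Answer: +1

Derivation:
  0 +1≡1 +4≡0 +1≡1  (mod 5)
result: +1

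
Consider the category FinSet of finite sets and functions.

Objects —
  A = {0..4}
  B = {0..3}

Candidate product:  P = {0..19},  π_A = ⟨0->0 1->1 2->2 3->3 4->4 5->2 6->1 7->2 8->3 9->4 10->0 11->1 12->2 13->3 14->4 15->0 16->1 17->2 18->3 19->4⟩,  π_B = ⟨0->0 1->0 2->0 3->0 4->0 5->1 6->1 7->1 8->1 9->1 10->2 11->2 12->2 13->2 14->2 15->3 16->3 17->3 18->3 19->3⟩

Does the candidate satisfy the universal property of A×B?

Answer: NOT A VALID PRODUCT — duplicate pair at indices 7,5

Work:
|A|·|B| = 5·4 = 20;  |P| = 20
Check the pairing map k ↦ (π_A(k), π_B(k)):
  0 -> (0,0)
  1 -> (1,0)
  2 -> (2,0)
  3 -> (3,0)
  4 -> (4,0)
  5 -> (2,1)
  6 -> (1,1)
  7 -> (2,1)  ✗ repeats pair of k=5
  8 -> (3,1)
  9 -> (4,1)
  10 -> (0,2)
  11 -> (1,2)
  12 -> (2,2)
  13 -> (3,2)
  14 -> (4,2)
  15 -> (0,3)
  16 -> (1,3)
  17 -> (2,3)
  18 -> (3,3)
  19 -> (4,3)
distinct pairs in image: 19 / 20 needed
  → (2,1) hit at k=5 and k=7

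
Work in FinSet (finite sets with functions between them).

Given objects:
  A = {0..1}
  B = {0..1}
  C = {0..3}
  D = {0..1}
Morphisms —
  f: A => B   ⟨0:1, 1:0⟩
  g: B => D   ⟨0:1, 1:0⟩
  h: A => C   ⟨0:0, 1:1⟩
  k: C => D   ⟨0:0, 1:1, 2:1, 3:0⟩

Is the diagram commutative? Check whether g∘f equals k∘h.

Answer: COMMUTES

Derivation:
Path 1 = f;g:
  0 f=>1 g=>0
  1 f=>0 g=>1
  composite₁ = ⟨0:0, 1:1⟩
Path 2 = h;k:
  0 h=>0 k=>0
  1 h=>1 k=>1
  composite₂ = ⟨0:0, 1:1⟩
Equal? same morphism ✓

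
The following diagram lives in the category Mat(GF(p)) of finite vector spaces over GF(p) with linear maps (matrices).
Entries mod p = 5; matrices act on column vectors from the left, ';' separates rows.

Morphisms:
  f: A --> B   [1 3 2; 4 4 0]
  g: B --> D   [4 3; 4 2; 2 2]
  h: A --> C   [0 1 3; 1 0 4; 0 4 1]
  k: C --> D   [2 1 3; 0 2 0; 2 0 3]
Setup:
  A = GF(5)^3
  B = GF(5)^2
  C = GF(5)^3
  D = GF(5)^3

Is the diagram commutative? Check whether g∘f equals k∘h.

Answer: COMMUTES

Trace:
Path 1 = f;g:
  e0=⟨1,0,0⟩ f-->⟨1,4⟩ g-->⟨1,2,0⟩
  e1=⟨0,1,0⟩ f-->⟨3,4⟩ g-->⟨4,0,4⟩
  e2=⟨0,0,1⟩ f-->⟨2,0⟩ g-->⟨3,3,4⟩
  composite₁ = [1 4 3; 2 0 3; 0 4 4]
Path 2 = h;k:
  e0=⟨1,0,0⟩ h-->⟨0,1,0⟩ k-->⟨1,2,0⟩
  e1=⟨0,1,0⟩ h-->⟨1,0,4⟩ k-->⟨4,0,4⟩
  e2=⟨0,0,1⟩ h-->⟨3,4,1⟩ k-->⟨3,3,4⟩
  composite₂ = [1 4 3; 2 0 3; 0 4 4]
Equal? YES — commutes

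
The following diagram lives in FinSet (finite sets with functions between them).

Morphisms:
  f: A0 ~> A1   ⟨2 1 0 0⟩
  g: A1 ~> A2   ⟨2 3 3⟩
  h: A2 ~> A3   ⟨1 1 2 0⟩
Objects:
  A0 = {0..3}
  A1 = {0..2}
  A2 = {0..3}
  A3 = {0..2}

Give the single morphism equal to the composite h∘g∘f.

Answer: ⟨0 0 2 2⟩

Trace:
  0 f~>2 g~>3 h~>0
  1 f~>1 g~>3 h~>0
  2 f~>0 g~>2 h~>2
  3 f~>0 g~>2 h~>2
composite: ⟨0 0 2 2⟩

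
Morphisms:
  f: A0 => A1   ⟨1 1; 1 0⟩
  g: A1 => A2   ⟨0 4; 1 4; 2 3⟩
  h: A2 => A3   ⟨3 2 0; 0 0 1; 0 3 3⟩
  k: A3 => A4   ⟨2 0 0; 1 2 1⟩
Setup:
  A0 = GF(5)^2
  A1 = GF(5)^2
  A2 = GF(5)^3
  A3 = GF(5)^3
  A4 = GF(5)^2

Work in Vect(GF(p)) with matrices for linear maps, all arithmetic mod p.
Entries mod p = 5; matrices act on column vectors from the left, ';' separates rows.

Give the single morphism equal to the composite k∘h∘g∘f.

Answer: ⟨4 4; 2 0⟩

Derivation:
  e0=(1,0) f=>(1,1) g=>(4,0,0) h=>(2,0,0) k=>(4,2)
  e1=(0,1) f=>(1,0) g=>(0,1,2) h=>(2,2,4) k=>(4,0)
⟦path⟧: ⟨4 4; 2 0⟩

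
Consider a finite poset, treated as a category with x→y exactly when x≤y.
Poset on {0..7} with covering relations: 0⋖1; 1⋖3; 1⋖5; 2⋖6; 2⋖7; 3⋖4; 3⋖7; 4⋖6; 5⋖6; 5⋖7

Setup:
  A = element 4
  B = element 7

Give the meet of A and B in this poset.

Answer: A∧B = 3

Derivation:
{x : x≤A ∧ x≤B} = {0,1,3}  (A=4, B=7)
  0 ≤ 3
  1 ≤ 3
  3 ≤ 3
glb = 3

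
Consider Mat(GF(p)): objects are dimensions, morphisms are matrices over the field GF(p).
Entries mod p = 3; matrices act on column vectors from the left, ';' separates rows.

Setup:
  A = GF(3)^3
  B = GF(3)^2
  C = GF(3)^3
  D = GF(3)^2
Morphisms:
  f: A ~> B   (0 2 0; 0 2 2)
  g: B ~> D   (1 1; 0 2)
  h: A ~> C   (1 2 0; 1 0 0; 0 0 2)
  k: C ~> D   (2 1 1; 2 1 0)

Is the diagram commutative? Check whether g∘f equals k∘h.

Answer: DOES NOT COMMUTE

Derivation:
1) trace f;g:
  e0=(1,0,0) f~>(0,0) g~>(0,0)
  e1=(0,1,0) f~>(2,2) g~>(1,1)
  e2=(0,0,1) f~>(0,2) g~>(2,1)
  composite₁ = (0 1 2; 0 1 1)
2) trace h;k:
  e0=(1,0,0) h~>(1,1,0) k~>(0,0)
  e1=(0,1,0) h~>(2,0,0) k~>(1,1)
  e2=(0,0,1) h~>(0,0,2) k~>(2,0)
  composite₂ = (0 1 2; 0 1 0)
Equal? distinct morphisms ✗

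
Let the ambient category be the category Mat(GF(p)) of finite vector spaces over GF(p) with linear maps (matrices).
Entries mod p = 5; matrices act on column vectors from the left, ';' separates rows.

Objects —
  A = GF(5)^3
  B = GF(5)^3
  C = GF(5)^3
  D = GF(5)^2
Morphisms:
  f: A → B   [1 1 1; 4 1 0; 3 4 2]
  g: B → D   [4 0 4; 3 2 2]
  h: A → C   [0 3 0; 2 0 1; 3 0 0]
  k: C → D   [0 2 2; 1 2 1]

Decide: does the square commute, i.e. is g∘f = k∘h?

Answer: DOES NOT COMMUTE

Derivation:
1) trace f;g:
  e0=⟨1,0,0⟩ f→⟨1,4,3⟩ g→⟨1,2⟩
  e1=⟨0,1,0⟩ f→⟨1,1,4⟩ g→⟨0,3⟩
  e2=⟨0,0,1⟩ f→⟨1,0,2⟩ g→⟨2,2⟩
  result₁ = [1 0 2; 2 3 2]
2) trace h;k:
  e0=⟨1,0,0⟩ h→⟨0,2,3⟩ k→⟨0,2⟩
  e1=⟨0,1,0⟩ h→⟨3,0,0⟩ k→⟨0,3⟩
  e2=⟨0,0,1⟩ h→⟨0,1,0⟩ k→⟨2,2⟩
  result₂ = [0 0 2; 2 3 2]
Equal? differ; not commutative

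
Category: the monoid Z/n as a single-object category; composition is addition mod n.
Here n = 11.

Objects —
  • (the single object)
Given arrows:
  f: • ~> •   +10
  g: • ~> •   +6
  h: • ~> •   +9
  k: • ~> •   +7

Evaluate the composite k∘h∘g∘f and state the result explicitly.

  0 +10≡10 +6≡5 +9≡3 +7≡10  (mod 11)
composite: +10

Answer: +10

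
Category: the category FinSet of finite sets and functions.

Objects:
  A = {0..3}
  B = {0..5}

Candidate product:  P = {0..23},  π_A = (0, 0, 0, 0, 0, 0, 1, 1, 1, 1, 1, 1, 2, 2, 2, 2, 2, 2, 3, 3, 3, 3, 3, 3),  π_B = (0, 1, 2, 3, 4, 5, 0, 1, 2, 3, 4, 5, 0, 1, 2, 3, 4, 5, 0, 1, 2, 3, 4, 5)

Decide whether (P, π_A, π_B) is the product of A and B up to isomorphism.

Answer: VALID PRODUCT

Trace:
|A|·|B| = 4·6 = 24;  |P| = 24
Check the pairing map k ↦ (π_A(k), π_B(k)):
  0 ↦ (0,0)
  1 ↦ (0,1)
  2 ↦ (0,2)
  3 ↦ (0,3)
  4 ↦ (0,4)
  5 ↦ (0,5)
  6 ↦ (1,0)
  7 ↦ (1,1)
  8 ↦ (1,2)
  9 ↦ (1,3)
  10 ↦ (1,4)
  11 ↦ (1,5)
  12 ↦ (2,0)
  13 ↦ (2,1)
  14 ↦ (2,2)
  15 ↦ (2,3)
  16 ↦ (2,4)
  17 ↦ (2,5)
  18 ↦ (3,0)
  19 ↦ (3,1)
  20 ↦ (3,2)
  21 ↦ (3,3)
  22 ↦ (3,4)
  23 ↦ (3,5)
distinct pairs in image: 24 / 24 needed
  → bijection onto A×B; projections well-typed.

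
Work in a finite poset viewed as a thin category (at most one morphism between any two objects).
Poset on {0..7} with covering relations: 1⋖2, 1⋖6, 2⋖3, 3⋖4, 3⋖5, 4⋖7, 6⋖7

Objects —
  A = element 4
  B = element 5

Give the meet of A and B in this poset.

Common predecessors of 4,5: {1,2,3}
  1 ⊑ 3
  2 ⊑ 3
  3 ⊑ 3
glb = 3

Answer: A∧B = 3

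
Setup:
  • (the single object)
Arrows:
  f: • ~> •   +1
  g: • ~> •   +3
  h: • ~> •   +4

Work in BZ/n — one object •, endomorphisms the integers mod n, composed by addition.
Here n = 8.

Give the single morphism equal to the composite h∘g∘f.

Answer: +0

Derivation:
  0 +1≡1 +3≡4 +4≡0  (mod 8)
result: +0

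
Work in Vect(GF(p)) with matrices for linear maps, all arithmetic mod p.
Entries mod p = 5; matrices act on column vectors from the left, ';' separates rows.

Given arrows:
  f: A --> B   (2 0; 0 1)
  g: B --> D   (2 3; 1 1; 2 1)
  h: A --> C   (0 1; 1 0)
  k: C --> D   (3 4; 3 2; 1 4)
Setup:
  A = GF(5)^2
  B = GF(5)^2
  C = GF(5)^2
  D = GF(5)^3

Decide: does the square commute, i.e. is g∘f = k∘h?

Along f;g (path 1):
  e0=⟨1,0⟩ f-->⟨2,0⟩ g-->⟨4,2,4⟩
  e1=⟨0,1⟩ f-->⟨0,1⟩ g-->⟨3,1,1⟩
  result₁ = (4 3; 2 1; 4 1)
Along h;k (path 2):
  e0=⟨1,0⟩ h-->⟨0,1⟩ k-->⟨4,2,4⟩
  e1=⟨0,1⟩ h-->⟨1,0⟩ k-->⟨3,3,1⟩
  result₂ = (4 3; 2 3; 4 1)
Equal? differ; not commutative

Answer: DOES NOT COMMUTE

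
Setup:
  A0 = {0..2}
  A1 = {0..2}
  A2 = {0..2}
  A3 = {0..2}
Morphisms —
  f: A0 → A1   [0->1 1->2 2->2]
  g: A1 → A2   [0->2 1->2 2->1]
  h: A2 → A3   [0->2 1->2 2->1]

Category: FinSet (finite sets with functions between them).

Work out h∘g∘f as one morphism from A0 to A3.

  0 f→1 g→2 h→1
  1 f→2 g→1 h→2
  2 f→2 g→1 h→2
composite: [0->1 1->2 2->2]

Answer: [0->1 1->2 2->2]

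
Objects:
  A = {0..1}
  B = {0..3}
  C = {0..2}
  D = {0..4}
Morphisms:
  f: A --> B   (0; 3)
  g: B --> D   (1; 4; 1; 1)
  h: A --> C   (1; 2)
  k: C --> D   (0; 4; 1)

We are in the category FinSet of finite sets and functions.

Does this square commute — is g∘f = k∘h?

Answer: DOES NOT COMMUTE

Derivation:
1) trace f;g:
  0 f-->0 g-->1
  1 f-->3 g-->1
  result₁ = (1; 1)
2) trace h;k:
  0 h-->1 k-->4
  1 h-->2 k-->1
  result₂ = (4; 1)
Equal? differ; not commutative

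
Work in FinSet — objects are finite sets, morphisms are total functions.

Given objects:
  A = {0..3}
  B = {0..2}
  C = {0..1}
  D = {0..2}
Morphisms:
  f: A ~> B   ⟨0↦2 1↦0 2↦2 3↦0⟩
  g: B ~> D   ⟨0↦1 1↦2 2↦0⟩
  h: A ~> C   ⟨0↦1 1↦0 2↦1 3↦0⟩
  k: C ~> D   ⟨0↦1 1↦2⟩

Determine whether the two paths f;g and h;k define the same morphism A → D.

Answer: DOES NOT COMMUTE

Work:
1) trace f;g:
  0 f~>2 g~>0
  1 f~>0 g~>1
  2 f~>2 g~>0
  3 f~>0 g~>1
  result₁ = ⟨0↦0 1↦1 2↦0 3↦1⟩
2) trace h;k:
  0 h~>1 k~>2
  1 h~>0 k~>1
  2 h~>1 k~>2
  3 h~>0 k~>1
  result₂ = ⟨0↦2 1↦1 2↦2 3↦1⟩
Equal? differ; not commutative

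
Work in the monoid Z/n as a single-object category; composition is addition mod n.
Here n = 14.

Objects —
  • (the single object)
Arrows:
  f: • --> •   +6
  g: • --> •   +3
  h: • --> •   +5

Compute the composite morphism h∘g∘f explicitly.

Answer: +0

Trace:
  0 +6≡6 +3≡9 +5≡0  (mod 14)
composite: +0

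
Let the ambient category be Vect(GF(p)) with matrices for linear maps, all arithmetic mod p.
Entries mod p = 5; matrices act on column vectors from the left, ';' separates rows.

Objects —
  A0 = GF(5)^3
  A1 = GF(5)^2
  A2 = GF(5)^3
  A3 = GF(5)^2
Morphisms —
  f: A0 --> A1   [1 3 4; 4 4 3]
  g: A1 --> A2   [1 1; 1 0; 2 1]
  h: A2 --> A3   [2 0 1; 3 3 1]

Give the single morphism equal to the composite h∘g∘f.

Answer: [1 4 0; 4 0 4]

Trace:
  e0=[1,0,0] f-->[1,4] g-->[0,1,1] h-->[1,4]
  e1=[0,1,0] f-->[3,4] g-->[2,3,0] h-->[4,0]
  e2=[0,0,1] f-->[4,3] g-->[2,4,1] h-->[0,4]
result: [1 4 0; 4 0 4]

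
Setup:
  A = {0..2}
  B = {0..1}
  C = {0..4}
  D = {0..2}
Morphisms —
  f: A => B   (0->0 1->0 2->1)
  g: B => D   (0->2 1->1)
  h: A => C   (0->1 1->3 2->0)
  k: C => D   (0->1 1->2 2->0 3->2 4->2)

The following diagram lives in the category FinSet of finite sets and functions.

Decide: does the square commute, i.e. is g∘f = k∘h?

Along f;g (path 1):
  0 f=>0 g=>2
  1 f=>0 g=>2
  2 f=>1 g=>1
  composite₁ = (0->2 1->2 2->1)
Along h;k (path 2):
  0 h=>1 k=>2
  1 h=>3 k=>2
  2 h=>0 k=>1
  composite₂ = (0->2 1->2 2->1)
Equal? YES — commutes

Answer: COMMUTES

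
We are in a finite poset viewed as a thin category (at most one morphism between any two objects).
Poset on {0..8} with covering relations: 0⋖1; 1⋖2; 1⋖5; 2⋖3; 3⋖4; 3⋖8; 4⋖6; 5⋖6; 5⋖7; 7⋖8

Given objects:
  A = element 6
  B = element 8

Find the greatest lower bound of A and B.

Answer: NO MEET EXISTS

Derivation:
Common predecessors of 6,8: {0,1,2,3,5}
  maximal lower bounds 3 and 5 are incomparable: neither 3<=5 nor 5<=3
→ no greatest lower bound exists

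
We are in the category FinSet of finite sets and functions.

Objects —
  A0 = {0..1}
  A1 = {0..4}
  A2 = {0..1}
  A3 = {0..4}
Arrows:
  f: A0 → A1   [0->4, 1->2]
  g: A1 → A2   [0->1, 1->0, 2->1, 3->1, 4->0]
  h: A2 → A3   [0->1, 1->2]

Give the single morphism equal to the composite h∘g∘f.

Answer: [0->1, 1->2]

Trace:
  0 f→4 g→0 h→1
  1 f→2 g→1 h→2
result: [0->1, 1->2]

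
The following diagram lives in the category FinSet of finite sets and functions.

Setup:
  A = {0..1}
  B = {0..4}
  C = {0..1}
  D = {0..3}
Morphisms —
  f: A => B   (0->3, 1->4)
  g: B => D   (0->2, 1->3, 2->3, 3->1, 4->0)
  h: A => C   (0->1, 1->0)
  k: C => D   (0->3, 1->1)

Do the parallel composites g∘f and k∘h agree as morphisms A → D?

Path 1 = f;g:
  0 f=>3 g=>1
  1 f=>4 g=>0
  composite₁ = (0->1, 1->0)
Path 2 = h;k:
  0 h=>1 k=>1
  1 h=>0 k=>3
  composite₂ = (0->1, 1->3)
Equal? differ; not commutative

Answer: DOES NOT COMMUTE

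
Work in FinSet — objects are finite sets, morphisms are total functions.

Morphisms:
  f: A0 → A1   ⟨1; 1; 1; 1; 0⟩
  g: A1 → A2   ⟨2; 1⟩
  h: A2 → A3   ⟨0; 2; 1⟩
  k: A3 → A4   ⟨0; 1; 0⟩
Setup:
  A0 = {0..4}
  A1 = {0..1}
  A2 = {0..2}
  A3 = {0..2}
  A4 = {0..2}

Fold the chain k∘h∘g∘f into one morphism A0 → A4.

  0 f→1 g→1 h→2 k→0
  1 f→1 g→1 h→2 k→0
  2 f→1 g→1 h→2 k→0
  3 f→1 g→1 h→2 k→0
  4 f→0 g→2 h→1 k→1
composite: ⟨0; 0; 0; 0; 1⟩

Answer: ⟨0; 0; 0; 0; 1⟩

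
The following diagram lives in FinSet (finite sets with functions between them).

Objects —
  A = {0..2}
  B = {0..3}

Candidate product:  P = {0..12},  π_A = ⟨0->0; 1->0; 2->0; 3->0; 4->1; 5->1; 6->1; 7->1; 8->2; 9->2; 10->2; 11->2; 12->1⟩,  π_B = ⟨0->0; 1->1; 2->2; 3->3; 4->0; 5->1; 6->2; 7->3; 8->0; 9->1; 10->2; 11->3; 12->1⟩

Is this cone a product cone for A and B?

|A|·|B| = 3·4 = 12;  |P| = 13
  → cardinalities differ; no bijection possible.

Answer: NOT A VALID PRODUCT — |P|=13 ≠ |A|·|B|=12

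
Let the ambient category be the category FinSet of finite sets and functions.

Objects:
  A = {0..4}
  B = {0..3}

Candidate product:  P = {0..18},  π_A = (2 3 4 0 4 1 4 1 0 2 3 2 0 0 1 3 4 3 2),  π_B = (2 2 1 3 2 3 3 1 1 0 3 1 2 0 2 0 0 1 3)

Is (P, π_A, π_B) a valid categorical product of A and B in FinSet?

Answer: NOT A VALID PRODUCT — |P|=19 ≠ |A|·|B|=20

Work:
|A|·|B| = 5·4 = 20;  |P| = 19
  → cardinalities differ; no bijection possible.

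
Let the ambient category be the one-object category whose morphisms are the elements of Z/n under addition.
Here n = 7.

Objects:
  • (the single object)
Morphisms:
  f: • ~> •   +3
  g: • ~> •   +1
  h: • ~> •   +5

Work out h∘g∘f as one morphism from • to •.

Answer: +2

Work:
  0 +3≡3 +1≡4 +5≡2  (mod 7)
⟦path⟧: +2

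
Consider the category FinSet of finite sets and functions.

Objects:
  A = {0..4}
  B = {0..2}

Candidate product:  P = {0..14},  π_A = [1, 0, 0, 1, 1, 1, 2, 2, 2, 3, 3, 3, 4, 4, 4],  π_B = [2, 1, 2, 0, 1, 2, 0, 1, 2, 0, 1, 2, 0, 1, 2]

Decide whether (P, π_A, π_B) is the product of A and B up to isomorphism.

|A|·|B| = 5·3 = 15;  |P| = 15
Check the pairing map k ↦ (π_A(k), π_B(k)):
  0 : (1,2)
  1 : (0,1)
  2 : (0,2)
  3 : (1,0)
  4 : (1,1)
  5 : (1,2)  ✗ repeats pair of k=0
  6 : (2,0)
  7 : (2,1)
  8 : (2,2)
  9 : (3,0)
  10 : (3,1)
  11 : (3,2)
  12 : (4,0)
  13 : (4,1)
  14 : (4,2)
distinct pairs in image: 14 / 15 needed
  → (1,2) hit at k=0 and k=5

Answer: NOT A VALID PRODUCT — duplicate pair at indices 5,0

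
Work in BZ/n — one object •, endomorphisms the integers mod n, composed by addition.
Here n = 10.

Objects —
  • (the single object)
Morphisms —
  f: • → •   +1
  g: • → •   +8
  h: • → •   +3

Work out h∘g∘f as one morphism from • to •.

  0 +1≡1 +8≡9 +3≡2  (mod 10)
⟦path⟧: +2

Answer: +2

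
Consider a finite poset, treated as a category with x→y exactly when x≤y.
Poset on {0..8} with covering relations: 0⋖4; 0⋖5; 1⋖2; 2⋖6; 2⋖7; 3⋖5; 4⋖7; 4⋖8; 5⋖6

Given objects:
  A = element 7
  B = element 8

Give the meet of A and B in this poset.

Common predecessors of 7,8: {0,4}
  0 <= 4
  4 <= 4
glb = 4

Answer: A∧B = 4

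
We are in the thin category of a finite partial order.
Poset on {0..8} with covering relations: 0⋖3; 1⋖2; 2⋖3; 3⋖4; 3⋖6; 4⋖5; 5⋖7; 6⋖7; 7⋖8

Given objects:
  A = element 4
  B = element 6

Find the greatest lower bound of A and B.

Common predecessors of 4,6: {0,1,2,3}
  0 <= 3
  1 <= 3
  2 <= 3
  3 <= 3
glb = 3

Answer: A∧B = 3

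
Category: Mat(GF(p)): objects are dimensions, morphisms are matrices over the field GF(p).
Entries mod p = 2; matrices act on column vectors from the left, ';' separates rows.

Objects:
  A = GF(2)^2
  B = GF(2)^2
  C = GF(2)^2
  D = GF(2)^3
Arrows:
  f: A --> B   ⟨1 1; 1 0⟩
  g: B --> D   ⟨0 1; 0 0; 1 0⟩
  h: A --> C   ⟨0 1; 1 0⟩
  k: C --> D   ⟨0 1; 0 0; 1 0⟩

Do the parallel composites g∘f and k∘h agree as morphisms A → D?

1) trace f;g:
  e0=[1,0] f-->[1,1] g-->[1,0,1]
  e1=[0,1] f-->[1,0] g-->[0,0,1]
  composite₁ = ⟨1 0; 0 0; 1 1⟩
2) trace h;k:
  e0=[1,0] h-->[0,1] k-->[1,0,0]
  e1=[0,1] h-->[1,0] k-->[0,0,1]
  composite₂ = ⟨1 0; 0 0; 0 1⟩
Equal? distinct morphisms ✗

Answer: DOES NOT COMMUTE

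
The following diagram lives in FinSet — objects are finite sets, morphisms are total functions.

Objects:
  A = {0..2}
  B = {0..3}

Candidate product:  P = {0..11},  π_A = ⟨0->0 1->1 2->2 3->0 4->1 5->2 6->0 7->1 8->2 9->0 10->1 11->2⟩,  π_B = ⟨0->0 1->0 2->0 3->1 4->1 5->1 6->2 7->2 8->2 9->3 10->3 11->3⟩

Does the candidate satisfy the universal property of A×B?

|A|·|B| = 3·4 = 12;  |P| = 12
Check the pairing map k ↦ (π_A(k), π_B(k)):
  0 -> (0,0)
  1 -> (1,0)
  2 -> (2,0)
  3 -> (0,1)
  4 -> (1,1)
  5 -> (2,1)
  6 -> (0,2)
  7 -> (1,2)
  8 -> (2,2)
  9 -> (0,3)
  10 -> (1,3)
  11 -> (2,3)
distinct pairs in image: 12 / 12 needed
  → bijection onto A×B; projections well-typed.

Answer: VALID PRODUCT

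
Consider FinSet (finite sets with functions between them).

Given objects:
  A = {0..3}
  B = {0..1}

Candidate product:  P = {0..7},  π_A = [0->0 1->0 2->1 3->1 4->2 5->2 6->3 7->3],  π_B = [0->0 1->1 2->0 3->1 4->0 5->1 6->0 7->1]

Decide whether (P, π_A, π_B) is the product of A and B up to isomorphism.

Answer: VALID PRODUCT

Derivation:
|A|·|B| = 4·2 = 8;  |P| = 8
Check the pairing map k ↦ (π_A(k), π_B(k)):
  0 -> (0,0)
  1 -> (0,1)
  2 -> (1,0)
  3 -> (1,1)
  4 -> (2,0)
  5 -> (2,1)
  6 -> (3,0)
  7 -> (3,1)
distinct pairs in image: 8 / 8 needed
  → bijection onto A×B; projections well-typed.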